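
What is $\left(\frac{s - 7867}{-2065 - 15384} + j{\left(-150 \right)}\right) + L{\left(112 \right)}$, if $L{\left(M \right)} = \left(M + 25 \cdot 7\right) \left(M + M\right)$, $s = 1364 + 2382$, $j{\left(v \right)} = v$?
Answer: $\frac{1119148083}{17449} \approx 64138.0$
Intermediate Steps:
$s = 3746$
$L{\left(M \right)} = 2 M \left(175 + M\right)$ ($L{\left(M \right)} = \left(M + 175\right) 2 M = \left(175 + M\right) 2 M = 2 M \left(175 + M\right)$)
$\left(\frac{s - 7867}{-2065 - 15384} + j{\left(-150 \right)}\right) + L{\left(112 \right)} = \left(\frac{3746 - 7867}{-2065 - 15384} - 150\right) + 2 \cdot 112 \left(175 + 112\right) = \left(- \frac{4121}{-17449} - 150\right) + 2 \cdot 112 \cdot 287 = \left(\left(-4121\right) \left(- \frac{1}{17449}\right) - 150\right) + 64288 = \left(\frac{4121}{17449} - 150\right) + 64288 = - \frac{2613229}{17449} + 64288 = \frac{1119148083}{17449}$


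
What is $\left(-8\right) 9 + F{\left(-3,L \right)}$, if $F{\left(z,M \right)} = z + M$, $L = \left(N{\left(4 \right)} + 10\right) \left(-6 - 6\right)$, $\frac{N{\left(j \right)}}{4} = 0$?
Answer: $-195$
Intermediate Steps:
$N{\left(j \right)} = 0$ ($N{\left(j \right)} = 4 \cdot 0 = 0$)
$L = -120$ ($L = \left(0 + 10\right) \left(-6 - 6\right) = 10 \left(-12\right) = -120$)
$F{\left(z,M \right)} = M + z$
$\left(-8\right) 9 + F{\left(-3,L \right)} = \left(-8\right) 9 - 123 = -72 - 123 = -195$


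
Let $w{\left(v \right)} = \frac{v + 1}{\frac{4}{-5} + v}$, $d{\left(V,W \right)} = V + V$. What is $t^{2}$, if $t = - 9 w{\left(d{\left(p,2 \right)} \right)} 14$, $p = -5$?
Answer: $11025$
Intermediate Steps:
$d{\left(V,W \right)} = 2 V$
$w{\left(v \right)} = \frac{1 + v}{- \frac{4}{5} + v}$ ($w{\left(v \right)} = \frac{1 + v}{4 \left(- \frac{1}{5}\right) + v} = \frac{1 + v}{- \frac{4}{5} + v}$)
$t = -105$ ($t = - 9 \frac{5 \left(1 + 2 \left(-5\right)\right)}{-4 + 5 \cdot 2 \left(-5\right)} 14 = - 9 \frac{5 \left(1 - 10\right)}{-4 + 5 \left(-10\right)} 14 = - 9 \cdot 5 \frac{1}{-4 - 50} \left(-9\right) 14 = - 9 \cdot 5 \frac{1}{-54} \left(-9\right) 14 = - 9 \cdot 5 \left(- \frac{1}{54}\right) \left(-9\right) 14 = \left(-9\right) \frac{5}{6} \cdot 14 = \left(- \frac{15}{2}\right) 14 = -105$)
$t^{2} = \left(-105\right)^{2} = 11025$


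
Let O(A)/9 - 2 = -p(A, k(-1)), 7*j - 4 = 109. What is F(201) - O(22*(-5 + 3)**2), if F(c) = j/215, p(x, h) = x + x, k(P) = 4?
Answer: 2356943/1505 ≈ 1566.1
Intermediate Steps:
j = 113/7 (j = 4/7 + (1/7)*109 = 4/7 + 109/7 = 113/7 ≈ 16.143)
p(x, h) = 2*x
O(A) = 18 - 18*A (O(A) = 18 + 9*(-2*A) = 18 - 18*A)
F(c) = 113/1505 (F(c) = (113/7)/215 = (113/7)*(1/215) = 113/1505)
F(201) - O(22*(-5 + 3)**2) = 113/1505 - (18 - 396*(-5 + 3)**2) = 113/1505 - (18 - 396*(-2)**2) = 113/1505 - (18 - 396*4) = 113/1505 - (18 - 18*88) = 113/1505 - (18 - 1584) = 113/1505 - 1*(-1566) = 113/1505 + 1566 = 2356943/1505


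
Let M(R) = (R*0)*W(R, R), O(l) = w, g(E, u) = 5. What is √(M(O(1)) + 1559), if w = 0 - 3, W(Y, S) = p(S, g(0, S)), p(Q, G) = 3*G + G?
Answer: √1559 ≈ 39.484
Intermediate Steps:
p(Q, G) = 4*G
W(Y, S) = 20 (W(Y, S) = 4*5 = 20)
w = -3
O(l) = -3
M(R) = 0 (M(R) = (R*0)*20 = 0*20 = 0)
√(M(O(1)) + 1559) = √(0 + 1559) = √1559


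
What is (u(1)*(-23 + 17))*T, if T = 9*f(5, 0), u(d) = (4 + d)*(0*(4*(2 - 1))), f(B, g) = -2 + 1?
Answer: 0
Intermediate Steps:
f(B, g) = -1
u(d) = 0 (u(d) = (4 + d)*(0*(4*1)) = (4 + d)*(0*4) = (4 + d)*0 = 0)
T = -9 (T = 9*(-1) = -9)
(u(1)*(-23 + 17))*T = (0*(-23 + 17))*(-9) = (0*(-6))*(-9) = 0*(-9) = 0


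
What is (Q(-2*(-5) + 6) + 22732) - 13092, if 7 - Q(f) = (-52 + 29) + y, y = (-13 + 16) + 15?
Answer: 9652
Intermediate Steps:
y = 18 (y = 3 + 15 = 18)
Q(f) = 12 (Q(f) = 7 - ((-52 + 29) + 18) = 7 - (-23 + 18) = 7 - 1*(-5) = 7 + 5 = 12)
(Q(-2*(-5) + 6) + 22732) - 13092 = (12 + 22732) - 13092 = 22744 - 13092 = 9652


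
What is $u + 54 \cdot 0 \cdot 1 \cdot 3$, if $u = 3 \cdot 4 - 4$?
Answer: $8$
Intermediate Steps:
$u = 8$ ($u = 12 - 4 = 8$)
$u + 54 \cdot 0 \cdot 1 \cdot 3 = 8 + 54 \cdot 0 \cdot 1 \cdot 3 = 8 + 54 \cdot 0 \cdot 3 = 8 + 54 \cdot 0 = 8 + 0 = 8$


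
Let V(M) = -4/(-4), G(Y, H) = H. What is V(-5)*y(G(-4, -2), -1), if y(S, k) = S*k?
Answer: 2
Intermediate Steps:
V(M) = 1 (V(M) = -4*(-¼) = 1)
V(-5)*y(G(-4, -2), -1) = 1*(-2*(-1)) = 1*2 = 2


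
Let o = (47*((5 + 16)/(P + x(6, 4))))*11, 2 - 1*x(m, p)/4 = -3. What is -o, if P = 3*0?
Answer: -10857/20 ≈ -542.85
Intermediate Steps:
x(m, p) = 20 (x(m, p) = 8 - 4*(-3) = 8 + 12 = 20)
P = 0
o = 10857/20 (o = (47*((5 + 16)/(0 + 20)))*11 = (47*(21/20))*11 = (987/20)*11 = 10857/20 ≈ 542.85)
-o = -1*10857/20 = -10857/20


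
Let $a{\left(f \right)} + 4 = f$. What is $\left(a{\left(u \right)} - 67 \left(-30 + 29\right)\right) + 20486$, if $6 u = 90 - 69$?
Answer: $\frac{41105}{2} \approx 20553.0$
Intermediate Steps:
$u = \frac{7}{2}$ ($u = \frac{90 - 69}{6} = \frac{1}{6} \cdot 21 = \frac{7}{2} \approx 3.5$)
$a{\left(f \right)} = -4 + f$
$\left(a{\left(u \right)} - 67 \left(-30 + 29\right)\right) + 20486 = \left(\left(-4 + \frac{7}{2}\right) - 67 \left(-30 + 29\right)\right) + 20486 = \left(- \frac{1}{2} - -67\right) + 20486 = \left(- \frac{1}{2} + 67\right) + 20486 = \frac{133}{2} + 20486 = \frac{41105}{2}$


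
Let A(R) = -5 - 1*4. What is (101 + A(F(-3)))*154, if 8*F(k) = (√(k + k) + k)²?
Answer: 14168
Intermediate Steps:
F(k) = (k + √2*√k)²/8 (F(k) = (√(k + k) + k)²/8 = (√(2*k) + k)²/8 = (√2*√k + k)²/8 = (k + √2*√k)²/8)
A(R) = -9 (A(R) = -5 - 4 = -9)
(101 + A(F(-3)))*154 = (101 - 9)*154 = 92*154 = 14168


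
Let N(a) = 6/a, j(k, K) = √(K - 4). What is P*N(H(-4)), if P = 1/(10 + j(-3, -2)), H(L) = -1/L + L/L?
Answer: 24/53 - 12*I*√6/265 ≈ 0.45283 - 0.11092*I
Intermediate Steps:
j(k, K) = √(-4 + K)
H(L) = 1 - 1/L (H(L) = -1/L + 1 = 1 - 1/L)
P = 1/(10 + I*√6) (P = 1/(10 + √(-4 - 2)) = 1/(10 + √(-6)) = 1/(10 + I*√6) ≈ 0.09434 - 0.023108*I)
P*N(H(-4)) = (5/53 - I*√6/106)*(6/(((-1 - 4)/(-4)))) = (5/53 - I*√6/106)*(6/((-¼*(-5)))) = (5/53 - I*√6/106)*(6/(5/4)) = (5/53 - I*√6/106)*(6*(⅘)) = (5/53 - I*√6/106)*(24/5) = 24/53 - 12*I*√6/265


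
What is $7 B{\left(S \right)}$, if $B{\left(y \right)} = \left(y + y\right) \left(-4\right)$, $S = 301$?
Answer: $-16856$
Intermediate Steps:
$B{\left(y \right)} = - 8 y$ ($B{\left(y \right)} = 2 y \left(-4\right) = - 8 y$)
$7 B{\left(S \right)} = 7 \left(\left(-8\right) 301\right) = 7 \left(-2408\right) = -16856$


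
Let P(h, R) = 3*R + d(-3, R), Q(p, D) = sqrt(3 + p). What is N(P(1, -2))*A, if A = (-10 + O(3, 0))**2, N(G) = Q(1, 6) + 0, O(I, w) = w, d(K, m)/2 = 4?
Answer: 200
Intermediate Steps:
d(K, m) = 8 (d(K, m) = 2*4 = 8)
P(h, R) = 8 + 3*R (P(h, R) = 3*R + 8 = 8 + 3*R)
N(G) = 2 (N(G) = sqrt(3 + 1) + 0 = sqrt(4) + 0 = 2 + 0 = 2)
A = 100 (A = (-10 + 0)**2 = (-10)**2 = 100)
N(P(1, -2))*A = 2*100 = 200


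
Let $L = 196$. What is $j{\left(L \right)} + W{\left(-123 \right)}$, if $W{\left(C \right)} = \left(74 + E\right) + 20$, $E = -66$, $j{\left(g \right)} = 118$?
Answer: $146$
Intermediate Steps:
$W{\left(C \right)} = 28$ ($W{\left(C \right)} = \left(74 - 66\right) + 20 = 8 + 20 = 28$)
$j{\left(L \right)} + W{\left(-123 \right)} = 118 + 28 = 146$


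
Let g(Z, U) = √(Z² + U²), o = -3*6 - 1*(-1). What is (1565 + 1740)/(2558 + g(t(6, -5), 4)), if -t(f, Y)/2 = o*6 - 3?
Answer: 4227095/3249624 - 3305*√11029/3249624 ≈ 1.1940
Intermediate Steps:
o = -17 (o = -18 + 1 = -17)
t(f, Y) = 210 (t(f, Y) = -2*(-17*6 - 3) = -2*(-102 - 3) = -2*(-105) = 210)
g(Z, U) = √(U² + Z²)
(1565 + 1740)/(2558 + g(t(6, -5), 4)) = (1565 + 1740)/(2558 + √(4² + 210²)) = 3305/(2558 + √(16 + 44100)) = 3305/(2558 + √44116) = 3305/(2558 + 2*√11029)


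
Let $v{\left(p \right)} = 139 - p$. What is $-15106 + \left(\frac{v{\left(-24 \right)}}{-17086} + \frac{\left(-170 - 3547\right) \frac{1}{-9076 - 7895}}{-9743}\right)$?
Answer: $- \frac{14225549087826683}{941714555986} \approx -15106.0$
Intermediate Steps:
$-15106 + \left(\frac{v{\left(-24 \right)}}{-17086} + \frac{\left(-170 - 3547\right) \frac{1}{-9076 - 7895}}{-9743}\right) = -15106 + \left(\frac{139 - -24}{-17086} + \frac{\left(-170 - 3547\right) \frac{1}{-9076 - 7895}}{-9743}\right) = -15106 + \left(\left(139 + 24\right) \left(- \frac{1}{17086}\right) + - \frac{3717}{-16971} \left(- \frac{1}{9743}\right)\right) = -15106 + \left(163 \left(- \frac{1}{17086}\right) + \left(-3717\right) \left(- \frac{1}{16971}\right) \left(- \frac{1}{9743}\right)\right) = -15106 + \left(- \frac{163}{17086} + \frac{1239}{5657} \left(- \frac{1}{9743}\right)\right) = -15106 - \frac{9005102167}{941714555986} = - \frac{14225549087826683}{941714555986}$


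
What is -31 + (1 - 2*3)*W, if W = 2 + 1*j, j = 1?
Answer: -46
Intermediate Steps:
W = 3 (W = 2 + 1*1 = 2 + 1 = 3)
-31 + (1 - 2*3)*W = -31 + (1 - 2*3)*3 = -31 + (1 - 6)*3 = -31 - 5*3 = -31 - 15 = -46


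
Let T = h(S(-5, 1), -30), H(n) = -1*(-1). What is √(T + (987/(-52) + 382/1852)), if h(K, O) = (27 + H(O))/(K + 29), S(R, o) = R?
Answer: I*√22964513403/36114 ≈ 4.1962*I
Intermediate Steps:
H(n) = 1
h(K, O) = 28/(29 + K) (h(K, O) = (27 + 1)/(K + 29) = 28/(29 + K))
T = 7/6 (T = 28/(29 - 5) = 28/24 = 28*(1/24) = 7/6 ≈ 1.1667)
√(T + (987/(-52) + 382/1852)) = √(7/6 + (987/(-52) + 382/1852)) = √(7/6 + (987*(-1/52) + 382*(1/1852))) = √(7/6 + (-987/52 + 191/926)) = √(7/6 - 452015/24076) = √(-1271779/72228) = I*√22964513403/36114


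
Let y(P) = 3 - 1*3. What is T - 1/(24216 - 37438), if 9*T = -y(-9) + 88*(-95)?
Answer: -110535911/118998 ≈ -928.89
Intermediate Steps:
y(P) = 0 (y(P) = 3 - 3 = 0)
T = -8360/9 (T = (-1*0 + 88*(-95))/9 = (0 - 8360)/9 = (⅑)*(-8360) = -8360/9 ≈ -928.89)
T - 1/(24216 - 37438) = -8360/9 - 1/(24216 - 37438) = -8360/9 - 1/(-13222) = -8360/9 - 1*(-1/13222) = -8360/9 + 1/13222 = -110535911/118998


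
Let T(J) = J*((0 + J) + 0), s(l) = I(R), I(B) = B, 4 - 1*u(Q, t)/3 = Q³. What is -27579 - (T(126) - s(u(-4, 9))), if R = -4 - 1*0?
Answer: -43459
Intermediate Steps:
u(Q, t) = 12 - 3*Q³
R = -4 (R = -4 + 0 = -4)
s(l) = -4
T(J) = J² (T(J) = J*(J + 0) = J*J = J²)
-27579 - (T(126) - s(u(-4, 9))) = -27579 - (126² - 1*(-4)) = -27579 - (15876 + 4) = -27579 - 1*15880 = -27579 - 15880 = -43459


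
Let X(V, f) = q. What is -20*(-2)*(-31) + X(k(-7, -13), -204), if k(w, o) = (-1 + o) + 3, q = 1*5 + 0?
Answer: -1235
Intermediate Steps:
q = 5 (q = 5 + 0 = 5)
k(w, o) = 2 + o
X(V, f) = 5
-20*(-2)*(-31) + X(k(-7, -13), -204) = -20*(-2)*(-31) + 5 = 40*(-31) + 5 = -1240 + 5 = -1235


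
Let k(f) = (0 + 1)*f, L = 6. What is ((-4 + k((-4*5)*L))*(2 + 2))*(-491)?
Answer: 243536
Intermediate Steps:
k(f) = f (k(f) = 1*f = f)
((-4 + k((-4*5)*L))*(2 + 2))*(-491) = ((-4 - 4*5*6)*(2 + 2))*(-491) = ((-4 - 20*6)*4)*(-491) = ((-4 - 120)*4)*(-491) = -124*4*(-491) = -496*(-491) = 243536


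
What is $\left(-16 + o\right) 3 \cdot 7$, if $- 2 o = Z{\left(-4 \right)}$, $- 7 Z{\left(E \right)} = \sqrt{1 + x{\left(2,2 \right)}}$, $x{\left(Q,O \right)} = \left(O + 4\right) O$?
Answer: $-336 + \frac{3 \sqrt{13}}{2} \approx -330.59$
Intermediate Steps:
$x{\left(Q,O \right)} = O \left(4 + O\right)$ ($x{\left(Q,O \right)} = \left(4 + O\right) O = O \left(4 + O\right)$)
$Z{\left(E \right)} = - \frac{\sqrt{13}}{7}$ ($Z{\left(E \right)} = - \frac{\sqrt{1 + 2 \left(4 + 2\right)}}{7} = - \frac{\sqrt{1 + 2 \cdot 6}}{7} = - \frac{\sqrt{1 + 12}}{7} = - \frac{\sqrt{13}}{7}$)
$o = \frac{\sqrt{13}}{14}$ ($o = - \frac{\left(- \frac{1}{7}\right) \sqrt{13}}{2} = \frac{\sqrt{13}}{14} \approx 0.25754$)
$\left(-16 + o\right) 3 \cdot 7 = \left(-16 + \frac{\sqrt{13}}{14}\right) 3 \cdot 7 = \left(-16 + \frac{\sqrt{13}}{14}\right) 21 = -336 + \frac{3 \sqrt{13}}{2}$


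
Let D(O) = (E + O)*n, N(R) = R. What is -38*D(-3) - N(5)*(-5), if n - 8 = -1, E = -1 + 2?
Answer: 557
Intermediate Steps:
E = 1
n = 7 (n = 8 - 1 = 7)
D(O) = 7 + 7*O (D(O) = (1 + O)*7 = 7 + 7*O)
-38*D(-3) - N(5)*(-5) = -38*(7 + 7*(-3)) - 1*5*(-5) = -38*(7 - 21) - 5*(-5) = -38*(-14) + 25 = 532 + 25 = 557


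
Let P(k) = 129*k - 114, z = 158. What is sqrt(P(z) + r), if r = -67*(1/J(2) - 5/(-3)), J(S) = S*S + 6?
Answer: sqrt(18134670)/30 ≈ 141.95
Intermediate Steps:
P(k) = -114 + 129*k
J(S) = 6 + S**2 (J(S) = S**2 + 6 = 6 + S**2)
r = -3551/30 (r = -67*(1/(6 + 2**2) - 5/(-3)) = -67*(1/(6 + 4) - 5*(-1/3)) = -67*(1/10 + 5/3) = -67*53/30 = -3551/30 ≈ -118.37)
sqrt(P(z) + r) = sqrt((-114 + 129*158) - 3551/30) = sqrt((-114 + 20382) - 3551/30) = sqrt(20268 - 3551/30) = sqrt(604489/30) = sqrt(18134670)/30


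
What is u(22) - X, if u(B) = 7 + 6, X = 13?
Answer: 0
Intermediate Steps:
u(B) = 13
u(22) - X = 13 - 1*13 = 13 - 13 = 0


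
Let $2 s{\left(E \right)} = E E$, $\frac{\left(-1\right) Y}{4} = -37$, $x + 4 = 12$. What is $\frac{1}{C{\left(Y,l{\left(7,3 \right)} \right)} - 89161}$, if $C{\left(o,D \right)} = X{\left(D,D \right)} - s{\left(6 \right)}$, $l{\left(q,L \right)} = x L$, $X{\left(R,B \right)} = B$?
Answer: $- \frac{1}{89155} \approx -1.1216 \cdot 10^{-5}$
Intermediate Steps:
$x = 8$ ($x = -4 + 12 = 8$)
$Y = 148$ ($Y = \left(-4\right) \left(-37\right) = 148$)
$l{\left(q,L \right)} = 8 L$
$s{\left(E \right)} = \frac{E^{2}}{2}$ ($s{\left(E \right)} = \frac{E E}{2} = \frac{E^{2}}{2}$)
$C{\left(o,D \right)} = -18 + D$ ($C{\left(o,D \right)} = D - \frac{6^{2}}{2} = D - \frac{1}{2} \cdot 36 = D - 18 = -18 + D$)
$\frac{1}{C{\left(Y,l{\left(7,3 \right)} \right)} - 89161} = \frac{1}{\left(-18 + 8 \cdot 3\right) - 89161} = \frac{1}{\left(-18 + 24\right) - 89161} = \frac{1}{6 - 89161} = \frac{1}{-89155} = - \frac{1}{89155}$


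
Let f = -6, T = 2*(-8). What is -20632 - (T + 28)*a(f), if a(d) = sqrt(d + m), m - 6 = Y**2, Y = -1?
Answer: -20644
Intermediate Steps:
T = -16
m = 7 (m = 6 + (-1)**2 = 6 + 1 = 7)
a(d) = sqrt(7 + d) (a(d) = sqrt(d + 7) = sqrt(7 + d))
-20632 - (T + 28)*a(f) = -20632 - (-16 + 28)*sqrt(7 - 6) = -20632 - 12*sqrt(1) = -20632 - 12 = -20644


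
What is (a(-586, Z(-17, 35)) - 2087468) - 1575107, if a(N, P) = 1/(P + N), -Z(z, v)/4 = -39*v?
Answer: -17851390549/4874 ≈ -3.6626e+6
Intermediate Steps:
Z(z, v) = 156*v (Z(z, v) = -(-156)*v = 156*v)
a(N, P) = 1/(N + P)
(a(-586, Z(-17, 35)) - 2087468) - 1575107 = (1/(-586 + 156*35) - 2087468) - 1575107 = (1/(-586 + 5460) - 2087468) - 1575107 = (1/4874 - 2087468) - 1575107 = -10174319031/4874 - 1575107 = -17851390549/4874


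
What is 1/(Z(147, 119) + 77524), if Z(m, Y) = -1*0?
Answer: 1/77524 ≈ 1.2899e-5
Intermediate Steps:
Z(m, Y) = 0
1/(Z(147, 119) + 77524) = 1/(0 + 77524) = 1/77524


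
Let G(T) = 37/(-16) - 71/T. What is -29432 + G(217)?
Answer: -102197069/3472 ≈ -29435.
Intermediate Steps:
G(T) = -37/16 - 71/T (G(T) = 37*(-1/16) - 71/T = -37/16 - 71/T)
-29432 + G(217) = -29432 + (-37/16 - 71/217) = -29432 - 9165/3472 = -102197069/3472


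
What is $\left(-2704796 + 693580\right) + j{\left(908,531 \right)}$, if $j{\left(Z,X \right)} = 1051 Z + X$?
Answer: $-1056377$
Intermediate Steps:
$j{\left(Z,X \right)} = X + 1051 Z$
$\left(-2704796 + 693580\right) + j{\left(908,531 \right)} = \left(-2704796 + 693580\right) + \left(531 + 1051 \cdot 908\right) = -2011216 + \left(531 + 954308\right) = -2011216 + 954839 = -1056377$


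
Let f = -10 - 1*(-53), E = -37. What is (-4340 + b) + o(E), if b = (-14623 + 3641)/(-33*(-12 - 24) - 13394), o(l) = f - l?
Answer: -1529017/359 ≈ -4259.1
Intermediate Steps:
f = 43 (f = -10 + 53 = 43)
o(l) = 43 - l
b = 323/359 (b = -10982/(-33*(-36) - 13394) = -10982/(1188 - 13394) = -10982/(-12206) = -10982*(-1/12206) = 323/359 ≈ 0.89972)
(-4340 + b) + o(E) = (-4340 + 323/359) + (43 - 1*(-37)) = -1557737/359 + (43 + 37) = -1557737/359 + 80 = -1529017/359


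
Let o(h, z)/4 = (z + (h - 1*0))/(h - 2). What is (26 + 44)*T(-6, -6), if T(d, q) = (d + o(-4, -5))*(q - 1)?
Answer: 0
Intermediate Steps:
o(h, z) = 4*(h + z)/(-2 + h) (o(h, z) = 4*((z + (h - 1*0))/(h - 2)) = 4*((z + (h + 0))/(-2 + h)) = 4*((z + h)/(-2 + h)) = 4*((h + z)/(-2 + h)) = 4*(h + z)/(-2 + h))
T(d, q) = (-1 + q)*(6 + d) (T(d, q) = (d + 4*(-4 - 5)/(-2 - 4))*(q - 1) = (d + 4*(-9)/(-6))*(-1 + q) = (d + 4*(-1/6)*(-9))*(-1 + q) = (d + 6)*(-1 + q) = (6 + d)*(-1 + q) = (-1 + q)*(6 + d))
(26 + 44)*T(-6, -6) = (26 + 44)*(-6 - 1*(-6) + 6*(-6) - 6*(-6)) = 70*(-6 + 6 - 36 + 36) = 70*0 = 0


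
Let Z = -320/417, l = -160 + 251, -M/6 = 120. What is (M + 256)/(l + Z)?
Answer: -193488/37627 ≈ -5.1423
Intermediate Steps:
M = -720 (M = -6*120 = -720)
l = 91
Z = -320/417 (Z = -320*1/417 = -320/417 ≈ -0.76739)
(M + 256)/(l + Z) = (-720 + 256)/(91 - 320/417) = -464/37627/417 = -464*417/37627 = -193488/37627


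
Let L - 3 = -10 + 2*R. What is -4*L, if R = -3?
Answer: 52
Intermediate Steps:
L = -13 (L = 3 + (-10 + 2*(-3)) = 3 + (-10 - 6) = 3 - 16 = -13)
-4*L = -4*(-13) = 52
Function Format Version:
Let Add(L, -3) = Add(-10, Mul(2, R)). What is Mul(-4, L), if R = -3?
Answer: 52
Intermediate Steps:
L = -13 (L = Add(3, Add(-10, Mul(2, -3))) = Add(3, Add(-10, -6)) = Add(3, -16) = -13)
Mul(-4, L) = Mul(-4, -13) = 52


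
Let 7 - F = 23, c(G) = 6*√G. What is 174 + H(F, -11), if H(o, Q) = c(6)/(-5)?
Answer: 174 - 6*√6/5 ≈ 171.06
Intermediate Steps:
F = -16 (F = 7 - 1*23 = 7 - 23 = -16)
H(o, Q) = -6*√6/5 (H(o, Q) = (6*√6)/(-5) = (6*√6)*(-⅕) = -6*√6/5)
174 + H(F, -11) = 174 - 6*√6/5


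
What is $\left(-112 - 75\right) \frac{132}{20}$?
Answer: $- \frac{6171}{5} \approx -1234.2$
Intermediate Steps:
$\left(-112 - 75\right) \frac{132}{20} = - 187 \cdot 132 \cdot \frac{1}{20} = \left(-187\right) \frac{33}{5} = - \frac{6171}{5}$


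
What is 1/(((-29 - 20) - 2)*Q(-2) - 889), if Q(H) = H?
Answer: -1/787 ≈ -0.0012706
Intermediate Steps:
1/(((-29 - 20) - 2)*Q(-2) - 889) = 1/(((-29 - 20) - 2)*(-2) - 889) = 1/((-49 - 2)*(-2) - 889) = 1/(-51*(-2) - 889) = 1/(102 - 889) = 1/(-787) = -1/787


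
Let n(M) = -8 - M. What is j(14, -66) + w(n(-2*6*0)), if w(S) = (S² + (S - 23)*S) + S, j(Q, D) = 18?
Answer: 322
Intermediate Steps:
w(S) = S + S² + S*(-23 + S) (w(S) = (S² + (-23 + S)*S) + S = (S² + S*(-23 + S)) + S = S + S² + S*(-23 + S))
j(14, -66) + w(n(-2*6*0)) = 18 + 2*(-8 - (-2*6)*0)*(-11 + (-8 - (-2*6)*0)) = 18 + 2*(-8 - (-12)*0)*(-11 + (-8 - (-12)*0)) = 18 + 2*(-8 - 1*0)*(-11 + (-8 - 1*0)) = 18 + 2*(-8 + 0)*(-11 + (-8 + 0)) = 18 + 2*(-8)*(-11 - 8) = 18 + 2*(-8)*(-19) = 18 + 304 = 322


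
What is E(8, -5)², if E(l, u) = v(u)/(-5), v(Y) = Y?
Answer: 1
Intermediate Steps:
E(l, u) = -u/5 (E(l, u) = u/(-5) = u*(-⅕) = -u/5)
E(8, -5)² = (-⅕*(-5))² = 1² = 1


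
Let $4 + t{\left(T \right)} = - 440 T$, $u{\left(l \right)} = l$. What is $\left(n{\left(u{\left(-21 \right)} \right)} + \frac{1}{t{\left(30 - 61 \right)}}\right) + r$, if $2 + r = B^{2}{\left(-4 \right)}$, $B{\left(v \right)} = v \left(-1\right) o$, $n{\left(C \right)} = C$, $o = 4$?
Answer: $\frac{3177189}{13636} \approx 233.0$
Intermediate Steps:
$B{\left(v \right)} = - 4 v$ ($B{\left(v \right)} = v \left(-1\right) 4 = - v 4 = - 4 v$)
$r = 254$ ($r = -2 + \left(\left(-4\right) \left(-4\right)\right)^{2} = -2 + 16^{2} = -2 + 256 = 254$)
$t{\left(T \right)} = -4 - 440 T$
$\left(n{\left(u{\left(-21 \right)} \right)} + \frac{1}{t{\left(30 - 61 \right)}}\right) + r = \left(-21 + \frac{1}{-4 - 440 \left(30 - 61\right)}\right) + 254 = \left(-21 + \frac{1}{-4 - -13640}\right) + 254 = \left(-21 + \frac{1}{-4 + 13640}\right) + 254 = \left(-21 + \frac{1}{13636}\right) + 254 = - \frac{286355}{13636} + 254 = \frac{3177189}{13636}$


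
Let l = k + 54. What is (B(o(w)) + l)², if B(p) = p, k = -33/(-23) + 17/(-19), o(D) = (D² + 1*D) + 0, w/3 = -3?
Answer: 3057868804/190969 ≈ 16012.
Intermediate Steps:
w = -9 (w = 3*(-3) = -9)
o(D) = D + D² (o(D) = (D² + D) + 0 = (D + D²) + 0 = D + D²)
k = 236/437 (k = -33*(-1/23) + 17*(-1/19) = 33/23 - 17/19 = 236/437 ≈ 0.54005)
l = 23834/437 (l = 236/437 + 54 = 23834/437 ≈ 54.540)
(B(o(w)) + l)² = (-9*(1 - 9) + 23834/437)² = (-9*(-8) + 23834/437)² = (72 + 23834/437)² = (55298/437)² = 3057868804/190969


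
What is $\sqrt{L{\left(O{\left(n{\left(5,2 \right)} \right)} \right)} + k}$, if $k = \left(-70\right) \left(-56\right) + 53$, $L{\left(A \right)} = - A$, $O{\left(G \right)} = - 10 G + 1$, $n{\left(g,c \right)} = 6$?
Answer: $24 \sqrt{7} \approx 63.498$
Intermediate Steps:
$O{\left(G \right)} = 1 - 10 G$
$k = 3973$ ($k = 3920 + 53 = 3973$)
$\sqrt{L{\left(O{\left(n{\left(5,2 \right)} \right)} \right)} + k} = \sqrt{- (1 - 60) + 3973} = \sqrt{\left(-1\right) \left(-59\right) + 3973} = \sqrt{59 + 3973} = \sqrt{4032} = 24 \sqrt{7}$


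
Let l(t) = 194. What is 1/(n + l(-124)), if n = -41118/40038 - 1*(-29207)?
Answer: 6673/196186020 ≈ 3.4014e-5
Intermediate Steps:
n = 194891458/6673 (n = -41118*1/40038 + 29207 = -6853/6673 + 29207 = 194891458/6673 ≈ 29206.)
1/(n + l(-124)) = 1/(194891458/6673 + 194) = 1/(196186020/6673) = 6673/196186020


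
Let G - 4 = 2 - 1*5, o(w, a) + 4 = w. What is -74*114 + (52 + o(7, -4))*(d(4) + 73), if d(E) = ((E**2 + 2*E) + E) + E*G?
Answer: -2661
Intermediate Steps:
o(w, a) = -4 + w
G = 1 (G = 4 + (2 - 1*5) = 4 + (2 - 5) = 4 - 3 = 1)
d(E) = E**2 + 4*E (d(E) = ((E**2 + 2*E) + E) + E*1 = (E**2 + 3*E) + E = E**2 + 4*E)
-74*114 + (52 + o(7, -4))*(d(4) + 73) = -74*114 + (52 + (-4 + 7))*(4*(4 + 4) + 73) = -8436 + (52 + 3)*(4*8 + 73) = -8436 + 55*(32 + 73) = -8436 + 55*105 = -8436 + 5775 = -2661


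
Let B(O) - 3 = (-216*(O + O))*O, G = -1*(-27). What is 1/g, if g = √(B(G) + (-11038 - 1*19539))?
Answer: -I*√345502/345502 ≈ -0.0017013*I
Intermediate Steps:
G = 27
B(O) = 3 - 432*O² (B(O) = 3 + (-216*(O + O))*O = 3 + (-432*O)*O = 3 - 432*O²)
g = I*√345502 (g = √((3 - 432*27²) + (-11038 - 1*19539)) = √((3 - 432*729) + (-11038 - 19539)) = √((3 - 314928) - 30577) = √(-314925 - 30577) = √(-345502) = I*√345502 ≈ 587.79*I)
1/g = 1/(I*√345502) = -I*√345502/345502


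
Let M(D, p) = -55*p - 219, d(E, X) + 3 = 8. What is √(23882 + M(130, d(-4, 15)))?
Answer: 2*√5847 ≈ 152.93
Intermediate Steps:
d(E, X) = 5 (d(E, X) = -3 + 8 = 5)
M(D, p) = -219 - 55*p
√(23882 + M(130, d(-4, 15))) = √(23882 + (-219 - 55*5)) = √(23882 + (-219 - 275)) = √(23882 - 494) = √23388 = 2*√5847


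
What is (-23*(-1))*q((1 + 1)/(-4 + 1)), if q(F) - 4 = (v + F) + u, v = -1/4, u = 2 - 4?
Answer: 299/12 ≈ 24.917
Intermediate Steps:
u = -2
v = -¼ (v = -1*¼ = -¼ ≈ -0.25000)
q(F) = 7/4 + F (q(F) = 4 + ((-¼ + F) - 2) = 4 + (-9/4 + F) = 7/4 + F)
(-23*(-1))*q((1 + 1)/(-4 + 1)) = (-23*(-1))*(7/4 + (1 + 1)/(-4 + 1)) = 23*(7/4 + 2/(-3)) = 23*(7/4 + 2*(-⅓)) = 23*(7/4 - ⅔) = 23*(13/12) = 299/12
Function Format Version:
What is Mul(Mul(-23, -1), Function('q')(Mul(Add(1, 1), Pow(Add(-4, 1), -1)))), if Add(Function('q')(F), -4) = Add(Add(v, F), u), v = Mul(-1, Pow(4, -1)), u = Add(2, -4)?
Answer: Rational(299, 12) ≈ 24.917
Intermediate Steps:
u = -2
v = Rational(-1, 4) (v = Mul(-1, Rational(1, 4)) = Rational(-1, 4) ≈ -0.25000)
Function('q')(F) = Add(Rational(7, 4), F) (Function('q')(F) = Add(4, Add(Add(Rational(-1, 4), F), -2)) = Add(4, Add(Rational(-9, 4), F)) = Add(Rational(7, 4), F))
Mul(Mul(-23, -1), Function('q')(Mul(Add(1, 1), Pow(Add(-4, 1), -1)))) = Mul(Mul(-23, -1), Add(Rational(7, 4), Mul(Add(1, 1), Pow(Add(-4, 1), -1)))) = Mul(23, Add(Rational(7, 4), Mul(2, Pow(-3, -1)))) = Mul(23, Add(Rational(7, 4), Mul(2, Rational(-1, 3)))) = Mul(23, Add(Rational(7, 4), Rational(-2, 3))) = Mul(23, Rational(13, 12)) = Rational(299, 12)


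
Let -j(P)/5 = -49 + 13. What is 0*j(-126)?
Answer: 0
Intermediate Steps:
j(P) = 180 (j(P) = -5*(-49 + 13) = -5*(-36) = 180)
0*j(-126) = 0*180 = 0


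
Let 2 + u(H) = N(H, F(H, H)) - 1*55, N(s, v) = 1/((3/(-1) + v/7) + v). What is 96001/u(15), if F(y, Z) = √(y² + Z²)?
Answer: -38791988079/23030396 - 10080105*√2/11515198 ≈ -1685.6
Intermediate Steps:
F(y, Z) = √(Z² + y²)
N(s, v) = 1/(-3 + 8*v/7) (N(s, v) = 1/((3*(-1) + v*(⅐)) + v) = 1/((-3 + v/7) + v) = 1/(-3 + 8*v/7))
u(H) = -57 + 7/(-21 + 8*√2*√(H²)) (u(H) = -2 + (7/(-21 + 8*√(H² + H²)) - 1*55) = -2 + (7/(-21 + 8*√(2*H²)) - 55) = -2 + (7/(-21 + 8*(√2*√(H²))) - 55) = -2 + (7/(-21 + 8*√2*√(H²)) - 55) = -2 + (-55 + 7/(-21 + 8*√2*√(H²))) = -57 + 7/(-21 + 8*√2*√(H²)))
96001/u(15) = 96001/(-57 + 7/(-21 + 8*√2*√(15²))) = 96001/(-57 + 7/(-21 + 8*√2*√225)) = 96001/(-57 + 7/(-21 + 8*√2*15)) = 96001/(-57 + 7/(-21 + 120*√2))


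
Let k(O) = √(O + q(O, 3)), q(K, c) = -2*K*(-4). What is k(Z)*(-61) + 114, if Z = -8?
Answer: 114 - 366*I*√2 ≈ 114.0 - 517.6*I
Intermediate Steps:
q(K, c) = 8*K
k(O) = 3*√O (k(O) = √(O + 8*O) = √(9*O) = 3*√O)
k(Z)*(-61) + 114 = (3*√(-8))*(-61) + 114 = (3*(2*I*√2))*(-61) + 114 = (6*I*√2)*(-61) + 114 = -366*I*√2 + 114 = 114 - 366*I*√2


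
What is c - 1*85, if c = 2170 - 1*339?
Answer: 1746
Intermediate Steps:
c = 1831 (c = 2170 - 339 = 1831)
c - 1*85 = 1831 - 1*85 = 1831 - 85 = 1746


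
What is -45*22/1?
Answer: -990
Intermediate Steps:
-45*22/1 = -990*1 = -990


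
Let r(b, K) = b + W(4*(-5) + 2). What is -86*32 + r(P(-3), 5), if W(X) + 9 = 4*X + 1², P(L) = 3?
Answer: -2829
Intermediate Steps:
W(X) = -8 + 4*X (W(X) = -9 + (4*X + 1²) = -9 + (4*X + 1) = -9 + (1 + 4*X) = -8 + 4*X)
r(b, K) = -80 + b (r(b, K) = b + (-8 + 4*(4*(-5) + 2)) = b + (-8 + 4*(-20 + 2)) = b + (-8 + 4*(-18)) = b + (-8 - 72) = b - 80 = -80 + b)
-86*32 + r(P(-3), 5) = -86*32 + (-80 + 3) = -2752 - 77 = -2829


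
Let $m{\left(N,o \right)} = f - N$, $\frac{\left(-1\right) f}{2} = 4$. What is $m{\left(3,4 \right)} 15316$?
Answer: $-168476$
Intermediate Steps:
$f = -8$ ($f = \left(-2\right) 4 = -8$)
$m{\left(N,o \right)} = -8 - N$
$m{\left(3,4 \right)} 15316 = \left(-8 - 3\right) 15316 = \left(-11\right) 15316 = -168476$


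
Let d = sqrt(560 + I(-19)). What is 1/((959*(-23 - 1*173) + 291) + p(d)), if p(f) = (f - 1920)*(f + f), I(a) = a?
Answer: -62197/8946277227 + 1280*sqrt(541)/8946277227 ≈ -3.6244e-6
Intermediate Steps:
d = sqrt(541) (d = sqrt(560 - 19) = sqrt(541) ≈ 23.259)
p(f) = 2*f*(-1920 + f) (p(f) = (-1920 + f)*(2*f) = 2*f*(-1920 + f))
1/((959*(-23 - 1*173) + 291) + p(d)) = 1/((959*(-23 - 1*173) + 291) + 2*sqrt(541)*(-1920 + sqrt(541))) = 1/((959*(-23 - 173) + 291) + 2*sqrt(541)*(-1920 + sqrt(541))) = 1/((959*(-196) + 291) + 2*sqrt(541)*(-1920 + sqrt(541))) = 1/((-187964 + 291) + 2*sqrt(541)*(-1920 + sqrt(541))) = 1/(-187673 + 2*sqrt(541)*(-1920 + sqrt(541)))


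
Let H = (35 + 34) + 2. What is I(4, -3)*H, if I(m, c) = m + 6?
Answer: 710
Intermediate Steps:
I(m, c) = 6 + m
H = 71 (H = 69 + 2 = 71)
I(4, -3)*H = (6 + 4)*71 = 10*71 = 710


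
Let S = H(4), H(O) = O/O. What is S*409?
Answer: 409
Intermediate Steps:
H(O) = 1
S = 1
S*409 = 1*409 = 409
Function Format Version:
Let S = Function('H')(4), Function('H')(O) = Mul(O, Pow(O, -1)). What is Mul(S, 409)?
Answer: 409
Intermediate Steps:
Function('H')(O) = 1
S = 1
Mul(S, 409) = Mul(1, 409) = 409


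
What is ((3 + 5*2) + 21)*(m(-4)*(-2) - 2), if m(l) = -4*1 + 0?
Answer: 204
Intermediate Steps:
m(l) = -4 (m(l) = -4 + 0 = -4)
((3 + 5*2) + 21)*(m(-4)*(-2) - 2) = ((3 + 5*2) + 21)*(-4*(-2) - 2) = ((3 + 10) + 21)*(8 - 2) = (13 + 21)*6 = 34*6 = 204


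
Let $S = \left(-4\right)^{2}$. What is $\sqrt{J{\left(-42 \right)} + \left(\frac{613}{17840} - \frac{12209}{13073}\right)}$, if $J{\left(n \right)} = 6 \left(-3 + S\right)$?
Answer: $\frac{\sqrt{262106119378552855}}{58305580} \approx 8.7807$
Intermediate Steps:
$S = 16$
$J{\left(n \right)} = 78$ ($J{\left(n \right)} = 6 \left(-3 + 16\right) = 6 \cdot 13 = 78$)
$\sqrt{J{\left(-42 \right)} + \left(\frac{613}{17840} - \frac{12209}{13073}\right)} = \sqrt{78 + \left(\frac{613}{17840} - \frac{12209}{13073}\right)} = \sqrt{78 - \frac{209794811}{233222320}} = \sqrt{\frac{17981546149}{233222320}} = \frac{\sqrt{262106119378552855}}{58305580}$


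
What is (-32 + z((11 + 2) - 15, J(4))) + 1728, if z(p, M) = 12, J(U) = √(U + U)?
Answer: 1708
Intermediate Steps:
J(U) = √2*√U (J(U) = √(2*U) = √2*√U)
(-32 + z((11 + 2) - 15, J(4))) + 1728 = (-32 + 12) + 1728 = -20 + 1728 = 1708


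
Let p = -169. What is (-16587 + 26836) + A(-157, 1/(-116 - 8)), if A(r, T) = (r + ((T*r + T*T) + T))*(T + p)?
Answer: 69726444835/1906624 ≈ 36571.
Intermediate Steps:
A(r, T) = (-169 + T)*(T + r + T² + T*r) (A(r, T) = (r + ((T*r + T*T) + T))*(T - 169) = (r + ((T*r + T²) + T))*(-169 + T) = (r + ((T² + T*r) + T))*(-169 + T) = (r + (T + T² + T*r))*(-169 + T) = (T + r + T² + T*r)*(-169 + T) = (-169 + T)*(T + r + T² + T*r))
(-16587 + 26836) + A(-157, 1/(-116 - 8)) = (-16587 + 26836) + ((1/(-116 - 8))³ - 169/(-116 - 8) - 169*(-157) - 168/(-116 - 8)² - 157/(-116 - 8)² - 168*(-157)/(-116 - 8)) = 10249 + ((1/(-124))³ - 169/(-124) + 26533 - 168*(1/(-124))² - 157*(1/(-124))² - 168*(-157)/(-124)) = 10249 + ((-1/124)³ - 169*(-1/124) + 26533 - 168*(-1/124)² - 157*(-1/124)² - 168*(-1/124)*(-157)) = 10249 + (-1/1906624 + 169/124 + 26533 - 168*1/15376 - 157*1/15376 - 6594/31) = 10249 + (-1/1906624 + 169/124 + 26533 - 21/1922 - 157/15376 - 6594/31) = 10249 + 50185455459/1906624 = 69726444835/1906624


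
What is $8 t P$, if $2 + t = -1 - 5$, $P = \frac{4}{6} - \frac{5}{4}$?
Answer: $\frac{112}{3} \approx 37.333$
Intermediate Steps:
$P = - \frac{7}{12}$ ($P = 4 \cdot \frac{1}{6} - \frac{5}{4} = \frac{2}{3} - \frac{5}{4} = - \frac{7}{12} \approx -0.58333$)
$t = -8$ ($t = -2 - 6 = -8$)
$8 t P = 8 \left(-8\right) \left(- \frac{7}{12}\right) = \left(-64\right) \left(- \frac{7}{12}\right) = \frac{112}{3}$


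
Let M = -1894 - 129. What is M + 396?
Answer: -1627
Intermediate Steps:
M = -2023
M + 396 = -2023 + 396 = -1627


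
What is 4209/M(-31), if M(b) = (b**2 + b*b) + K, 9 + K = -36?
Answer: 4209/1877 ≈ 2.2424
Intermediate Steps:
K = -45 (K = -9 - 36 = -45)
M(b) = -45 + 2*b**2 (M(b) = (b**2 + b*b) - 45 = (b**2 + b**2) - 45 = 2*b**2 - 45 = -45 + 2*b**2)
4209/M(-31) = 4209/(-45 + 2*(-31)**2) = 4209/(-45 + 2*961) = 4209/(-45 + 1922) = 4209/1877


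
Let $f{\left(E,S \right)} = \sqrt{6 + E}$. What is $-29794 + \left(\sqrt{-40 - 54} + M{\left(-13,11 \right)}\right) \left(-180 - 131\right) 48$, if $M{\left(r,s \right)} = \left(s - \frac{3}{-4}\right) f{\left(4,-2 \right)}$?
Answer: $-29794 - 175404 \sqrt{10} - 14928 i \sqrt{94} \approx -5.8447 \cdot 10^{5} - 1.4473 \cdot 10^{5} i$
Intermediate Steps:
$M{\left(r,s \right)} = \sqrt{10} \left(\frac{3}{4} + s\right)$ ($M{\left(r,s \right)} = \left(s - \frac{3}{-4}\right) \sqrt{6 + 4} = \left(s - - \frac{3}{4}\right) \sqrt{10} = \left(s + \frac{3}{4}\right) \sqrt{10} = \left(\frac{3}{4} + s\right) \sqrt{10} = \sqrt{10} \left(\frac{3}{4} + s\right)$)
$-29794 + \left(\sqrt{-40 - 54} + M{\left(-13,11 \right)}\right) \left(-180 - 131\right) 48 = -29794 + \left(\sqrt{-40 - 54} + \sqrt{10} \left(\frac{3}{4} + 11\right)\right) \left(-180 - 131\right) 48 = -29794 + \left(\sqrt{-94} + \sqrt{10} \cdot \frac{47}{4}\right) \left(-311\right) 48 = -29794 + \left(i \sqrt{94} + \frac{47 \sqrt{10}}{4}\right) \left(-311\right) 48 = -29794 + \left(\frac{47 \sqrt{10}}{4} + i \sqrt{94}\right) \left(-311\right) 48 = -29794 + \left(- \frac{14617 \sqrt{10}}{4} - 311 i \sqrt{94}\right) 48 = -29794 - \left(175404 \sqrt{10} + 14928 i \sqrt{94}\right) = -29794 - 175404 \sqrt{10} - 14928 i \sqrt{94}$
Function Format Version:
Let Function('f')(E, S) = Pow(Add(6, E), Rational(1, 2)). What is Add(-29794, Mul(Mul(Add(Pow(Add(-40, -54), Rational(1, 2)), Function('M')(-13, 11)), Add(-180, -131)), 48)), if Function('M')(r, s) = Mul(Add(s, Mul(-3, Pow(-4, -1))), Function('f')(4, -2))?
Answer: Add(-29794, Mul(-175404, Pow(10, Rational(1, 2))), Mul(-14928, I, Pow(94, Rational(1, 2)))) ≈ Add(-5.8447e+5, Mul(-1.4473e+5, I))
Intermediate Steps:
Function('M')(r, s) = Mul(Pow(10, Rational(1, 2)), Add(Rational(3, 4), s)) (Function('M')(r, s) = Mul(Add(s, Mul(-3, Pow(-4, -1))), Pow(Add(6, 4), Rational(1, 2))) = Mul(Add(s, Mul(-3, Rational(-1, 4))), Pow(10, Rational(1, 2))) = Mul(Add(s, Rational(3, 4)), Pow(10, Rational(1, 2))) = Mul(Add(Rational(3, 4), s), Pow(10, Rational(1, 2))) = Mul(Pow(10, Rational(1, 2)), Add(Rational(3, 4), s)))
Add(-29794, Mul(Mul(Add(Pow(Add(-40, -54), Rational(1, 2)), Function('M')(-13, 11)), Add(-180, -131)), 48)) = Add(-29794, Mul(Mul(Add(Pow(Add(-40, -54), Rational(1, 2)), Mul(Pow(10, Rational(1, 2)), Add(Rational(3, 4), 11))), Add(-180, -131)), 48)) = Add(-29794, Mul(Mul(Add(Pow(-94, Rational(1, 2)), Mul(Pow(10, Rational(1, 2)), Rational(47, 4))), -311), 48)) = Add(-29794, Mul(Mul(Add(Mul(I, Pow(94, Rational(1, 2))), Mul(Rational(47, 4), Pow(10, Rational(1, 2)))), -311), 48)) = Add(-29794, Mul(Mul(Add(Mul(Rational(47, 4), Pow(10, Rational(1, 2))), Mul(I, Pow(94, Rational(1, 2)))), -311), 48)) = Add(-29794, Mul(Add(Mul(Rational(-14617, 4), Pow(10, Rational(1, 2))), Mul(-311, I, Pow(94, Rational(1, 2)))), 48)) = Add(-29794, Add(Mul(-175404, Pow(10, Rational(1, 2))), Mul(-14928, I, Pow(94, Rational(1, 2))))) = Add(-29794, Mul(-175404, Pow(10, Rational(1, 2))), Mul(-14928, I, Pow(94, Rational(1, 2))))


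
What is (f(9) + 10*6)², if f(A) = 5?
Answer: 4225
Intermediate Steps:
(f(9) + 10*6)² = (5 + 10*6)² = (5 + 60)² = 65² = 4225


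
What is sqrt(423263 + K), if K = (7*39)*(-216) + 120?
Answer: sqrt(364415) ≈ 603.67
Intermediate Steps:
K = -58848 (K = 273*(-216) + 120 = -58968 + 120 = -58848)
sqrt(423263 + K) = sqrt(423263 - 58848) = sqrt(364415)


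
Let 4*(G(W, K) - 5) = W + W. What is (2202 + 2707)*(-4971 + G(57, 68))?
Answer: -48476375/2 ≈ -2.4238e+7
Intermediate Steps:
G(W, K) = 5 + W/2 (G(W, K) = 5 + (W + W)/4 = 5 + (2*W)/4 = 5 + W/2)
(2202 + 2707)*(-4971 + G(57, 68)) = (2202 + 2707)*(-4971 + (5 + (1/2)*57)) = 4909*(-4971 + (5 + 57/2)) = 4909*(-4971 + 67/2) = 4909*(-9875/2) = -48476375/2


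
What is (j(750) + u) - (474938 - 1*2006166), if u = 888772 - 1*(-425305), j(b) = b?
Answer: 2846055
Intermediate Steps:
u = 1314077 (u = 888772 + 425305 = 1314077)
(j(750) + u) - (474938 - 1*2006166) = (750 + 1314077) - (474938 - 1*2006166) = 1314827 - (474938 - 2006166) = 1314827 - 1*(-1531228) = 1314827 + 1531228 = 2846055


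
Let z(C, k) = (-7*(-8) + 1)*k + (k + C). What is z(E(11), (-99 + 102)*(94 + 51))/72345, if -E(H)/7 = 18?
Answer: 8368/24115 ≈ 0.34700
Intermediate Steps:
E(H) = -126 (E(H) = -7*18 = -126)
z(C, k) = C + 58*k (z(C, k) = (56 + 1)*k + (C + k) = 57*k + (C + k) = C + 58*k)
z(E(11), (-99 + 102)*(94 + 51))/72345 = (-126 + 58*((-99 + 102)*(94 + 51)))/72345 = (-126 + 58*(3*145))*(1/72345) = (-126 + 58*435)*(1/72345) = (-126 + 25230)*(1/72345) = 25104*(1/72345) = 8368/24115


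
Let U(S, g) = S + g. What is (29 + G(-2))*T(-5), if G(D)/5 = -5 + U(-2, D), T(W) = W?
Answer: 80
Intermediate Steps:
G(D) = -35 + 5*D (G(D) = 5*(-5 + (-2 + D)) = 5*(-7 + D) = -35 + 5*D)
(29 + G(-2))*T(-5) = (29 + (-35 + 5*(-2)))*(-5) = (29 + (-35 - 10))*(-5) = (29 - 45)*(-5) = -16*(-5) = 80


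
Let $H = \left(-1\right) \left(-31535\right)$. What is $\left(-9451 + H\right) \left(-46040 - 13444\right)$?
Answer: $-1313644656$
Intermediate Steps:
$H = 31535$
$\left(-9451 + H\right) \left(-46040 - 13444\right) = \left(-9451 + 31535\right) \left(-46040 - 13444\right) = 22084 \left(-59484\right) = -1313644656$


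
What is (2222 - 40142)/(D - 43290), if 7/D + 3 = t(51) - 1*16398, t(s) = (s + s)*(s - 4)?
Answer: 440137440/502467037 ≈ 0.87595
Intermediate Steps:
t(s) = 2*s*(-4 + s) (t(s) = (2*s)*(-4 + s) = 2*s*(-4 + s))
D = -7/11607 (D = 7/(-3 + (2*51*(-4 + 51) - 1*16398)) = 7/(-3 + (2*51*47 - 16398)) = 7/(-3 + (4794 - 16398)) = 7/(-3 - 11604) = 7/(-11607) = 7*(-1/11607) = -7/11607 ≈ -0.00060308)
(2222 - 40142)/(D - 43290) = (2222 - 40142)/(-7/11607 - 43290) = -37920/(-502467037/11607) = -37920*(-11607/502467037) = 440137440/502467037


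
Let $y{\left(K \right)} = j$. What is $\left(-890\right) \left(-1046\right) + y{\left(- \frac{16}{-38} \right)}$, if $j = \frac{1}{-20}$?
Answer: $\frac{18618799}{20} \approx 9.3094 \cdot 10^{5}$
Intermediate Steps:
$j = - \frac{1}{20} \approx -0.05$
$y{\left(K \right)} = - \frac{1}{20}$
$\left(-890\right) \left(-1046\right) + y{\left(- \frac{16}{-38} \right)} = \left(-890\right) \left(-1046\right) - \frac{1}{20} = 930940 - \frac{1}{20} = \frac{18618799}{20}$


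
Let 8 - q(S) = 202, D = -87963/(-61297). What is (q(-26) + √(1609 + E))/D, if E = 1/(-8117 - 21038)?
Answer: -11891618/87963 + 61297*√3101298270/122121965 ≈ -107.24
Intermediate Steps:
D = 87963/61297 (D = -87963*(-1/61297) = 87963/61297 ≈ 1.4350)
E = -1/29155 (E = 1/(-29155) = -1/29155 ≈ -3.4299e-5)
q(S) = -194 (q(S) = 8 - 1*202 = 8 - 202 = -194)
(q(-26) + √(1609 + E))/D = (-194 + √(1609 - 1/29155))/(87963/61297) = (-194 + √(46910394/29155))*(61297/87963) = (-194 + 3*√3101298270/4165)*(61297/87963) = -11891618/87963 + 61297*√3101298270/122121965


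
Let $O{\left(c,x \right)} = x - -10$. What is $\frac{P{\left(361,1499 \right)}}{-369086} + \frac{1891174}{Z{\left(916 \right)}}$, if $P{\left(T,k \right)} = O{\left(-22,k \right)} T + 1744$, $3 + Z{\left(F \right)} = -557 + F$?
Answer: $\frac{87226411932}{16424327} \approx 5310.8$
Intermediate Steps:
$Z{\left(F \right)} = -560 + F$ ($Z{\left(F \right)} = -3 + \left(-557 + F\right) = -560 + F$)
$O{\left(c,x \right)} = 10 + x$ ($O{\left(c,x \right)} = x + 10 = 10 + x$)
$P{\left(T,k \right)} = 1744 + T \left(10 + k\right)$ ($P{\left(T,k \right)} = \left(10 + k\right) T + 1744 = T \left(10 + k\right) + 1744 = 1744 + T \left(10 + k\right)$)
$\frac{P{\left(361,1499 \right)}}{-369086} + \frac{1891174}{Z{\left(916 \right)}} = \frac{1744 + 361 \left(10 + 1499\right)}{-369086} + \frac{1891174}{-560 + 916} = \left(1744 + 361 \cdot 1509\right) \left(- \frac{1}{369086}\right) + \frac{1891174}{356} = \left(1744 + 544749\right) \left(- \frac{1}{369086}\right) + 1891174 \cdot \frac{1}{356} = 546493 \left(- \frac{1}{369086}\right) + \frac{945587}{178} = - \frac{546493}{369086} + \frac{945587}{178} = \frac{87226411932}{16424327}$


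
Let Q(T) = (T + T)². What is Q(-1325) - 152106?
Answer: 6870394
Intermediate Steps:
Q(T) = 4*T² (Q(T) = (2*T)² = 4*T²)
Q(-1325) - 152106 = 4*(-1325)² - 152106 = 4*1755625 - 152106 = 7022500 - 152106 = 6870394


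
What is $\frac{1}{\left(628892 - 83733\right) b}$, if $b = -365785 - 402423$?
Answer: $- \frac{1}{418795505072} \approx -2.3878 \cdot 10^{-12}$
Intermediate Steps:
$b = -768208$
$\frac{1}{\left(628892 - 83733\right) b} = \frac{1}{\left(628892 - 83733\right) \left(-768208\right)} = \frac{1}{545159} \left(- \frac{1}{768208}\right) = - \frac{1}{418795505072}$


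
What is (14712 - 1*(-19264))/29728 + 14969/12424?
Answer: 27097383/11541896 ≈ 2.3477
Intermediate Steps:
(14712 - 1*(-19264))/29728 + 14969/12424 = (14712 + 19264)*(1/29728) + 14969*(1/12424) = 33976*(1/29728) + 14969/12424 = 4247/3716 + 14969/12424 = 27097383/11541896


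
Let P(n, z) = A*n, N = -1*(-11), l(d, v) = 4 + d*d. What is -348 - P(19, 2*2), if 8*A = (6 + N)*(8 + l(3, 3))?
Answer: -9567/8 ≈ -1195.9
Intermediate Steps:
l(d, v) = 4 + d²
N = 11
A = 357/8 (A = ((6 + 11)*(8 + (4 + 3²)))/8 = (17*(8 + (4 + 9)))/8 = (17*(8 + 13))/8 = (17*21)/8 = (⅛)*357 = 357/8 ≈ 44.625)
P(n, z) = 357*n/8
-348 - P(19, 2*2) = -348 - 357*19/8 = -348 - 1*6783/8 = -348 - 6783/8 = -9567/8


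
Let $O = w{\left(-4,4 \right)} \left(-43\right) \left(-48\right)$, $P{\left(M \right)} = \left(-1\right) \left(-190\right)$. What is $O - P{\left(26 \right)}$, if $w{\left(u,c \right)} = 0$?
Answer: $-190$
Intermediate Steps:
$P{\left(M \right)} = 190$
$O = 0$ ($O = 0 \left(-43\right) \left(-48\right) = 0 \left(-48\right) = 0$)
$O - P{\left(26 \right)} = 0 - 190 = -190$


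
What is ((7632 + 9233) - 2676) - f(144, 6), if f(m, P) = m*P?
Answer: 13325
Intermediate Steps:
f(m, P) = P*m
((7632 + 9233) - 2676) - f(144, 6) = ((7632 + 9233) - 2676) - 6*144 = (16865 - 2676) - 1*864 = 14189 - 864 = 13325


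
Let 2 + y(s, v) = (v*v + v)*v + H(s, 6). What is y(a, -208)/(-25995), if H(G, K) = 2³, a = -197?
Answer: 2985214/8665 ≈ 344.51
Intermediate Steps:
H(G, K) = 8
y(s, v) = 6 + v*(v + v²) (y(s, v) = -2 + ((v*v + v)*v + 8) = -2 + ((v² + v)*v + 8) = -2 + ((v + v²)*v + 8) = -2 + (v*(v + v²) + 8) = -2 + (8 + v*(v + v²)) = 6 + v*(v + v²))
y(a, -208)/(-25995) = (6 + (-208)² + (-208)³)/(-25995) = (6 + 43264 - 8998912)*(-1/25995) = -8955642*(-1/25995) = 2985214/8665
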